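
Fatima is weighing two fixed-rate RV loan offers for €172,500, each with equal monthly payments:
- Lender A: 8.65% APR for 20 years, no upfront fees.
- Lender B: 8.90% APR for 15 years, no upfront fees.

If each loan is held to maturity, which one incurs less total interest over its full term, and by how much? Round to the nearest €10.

Lender A: monthly rate = 8.65%/12 = 0.0072083; payment = 172,500 × 0.0072083 / (1 − (1+0.0072083)^−240) = €1,513.41.
Total interest on Lender A = 240 × €1,513.41 − €172,500 = €190,718.40.
Lender B: monthly rate = 8.9%/12 = 0.0074167; payment = 172,500 × 0.0074167 / (1 − (1+0.0074167)^−180) = €1,739.36.
Total interest on Lender B = 180 × €1,739.36 − €172,500 = €140,584.80.
Lender B is lower by €50,133.60.

Lender B by €50,130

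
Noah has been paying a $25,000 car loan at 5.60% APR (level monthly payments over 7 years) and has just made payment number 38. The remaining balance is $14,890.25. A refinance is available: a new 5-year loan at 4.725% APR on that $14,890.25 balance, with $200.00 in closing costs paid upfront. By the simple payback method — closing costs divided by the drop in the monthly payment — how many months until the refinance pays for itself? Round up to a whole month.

3 months

Current payment = 25,000 × 5.6%/12 / (1 − (1+0.0046667)^−84) = $360.44.
Refinanced payment = 14,890.25 × 0.0039375 / (1 − (1+0.0039375)^−60) = $279.13.
Monthly savings = $360.44 − $279.13 = $81.31.
Break-even = $200.00 / $81.31 = 2.46 → 3 months.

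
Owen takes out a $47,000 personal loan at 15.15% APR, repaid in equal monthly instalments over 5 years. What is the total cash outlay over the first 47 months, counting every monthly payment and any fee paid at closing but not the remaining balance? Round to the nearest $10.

At 15.15% the monthly rate is 0.0126250, so the payment is 47,000 × 0.0126250 / (1 − 1.0126250^−60) = $1,121.83.
Total outlay = 47 × $1,121.83 = $52,726.01.

$52,730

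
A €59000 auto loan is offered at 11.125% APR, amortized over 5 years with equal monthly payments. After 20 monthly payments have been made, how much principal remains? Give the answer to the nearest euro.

€42,832

With monthly rate i = 11.125%/12 = 0.0092708, the balance after k of n payments is P · [(1+i)^n − (1+i)^k] / [(1+i)^n − 1].
(1+0.0092708)^60 = 1.73965597 and (1+0.0092708)^20 = 1.20269210, so the balance is 59,000 × (1.73965597 − 1.20269210) / (1.73965597 − 1) = €42,831.90.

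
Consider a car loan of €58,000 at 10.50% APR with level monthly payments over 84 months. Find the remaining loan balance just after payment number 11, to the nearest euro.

€52,593

With monthly rate i = 10.5%/12 = 0.0087500, the balance after k of n payments is P · [(1+i)^n − (1+i)^k] / [(1+i)^n − 1].
(1+0.0087500)^84 = 2.07882537 and (1+0.0087500)^11 = 1.10057343, so the balance is 58,000 × (2.07882537 − 1.10057343) / (2.07882537 − 1) = €52,592.95.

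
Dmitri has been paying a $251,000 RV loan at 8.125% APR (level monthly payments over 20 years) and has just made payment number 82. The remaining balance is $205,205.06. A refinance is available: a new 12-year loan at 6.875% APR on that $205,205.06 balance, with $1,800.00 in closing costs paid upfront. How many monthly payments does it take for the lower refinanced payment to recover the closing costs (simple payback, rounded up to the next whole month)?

Current payment = 251,000 × 8.125%/12 / (1 − (1+0.0067708)^−240) = $2,119.03.
Refinanced payment = 205,205.06 × 0.0057292 / (1 − (1+0.0057292)^−144) = $2,096.64.
Monthly savings = $2,119.03 − $2,096.64 = $22.39.
Break-even = $1,800.00 / $22.39 = 80.39 → 81 months.

81 months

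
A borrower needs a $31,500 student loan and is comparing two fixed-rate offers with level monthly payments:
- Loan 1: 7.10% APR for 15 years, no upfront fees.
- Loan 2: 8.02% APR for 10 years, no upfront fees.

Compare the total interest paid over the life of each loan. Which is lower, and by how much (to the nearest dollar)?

Loan 1: monthly rate = 7.1%/12 = 0.0059167; payment = 31,500 × 0.0059167 / (1 − (1+0.0059167)^−180) = $284.89.
Total interest on Loan 1 = 180 × $284.89 − $31,500 = $19,780.20.
Loan 2: at 8.02% the monthly rate is 0.0066833, so the payment is 31,500 × 0.0066833 / (1 − 1.0066833^−120) = $382.51.
Total interest on Loan 2 = 120 × $382.51 − $31,500 = $14,401.20.
Loan 2 is lower by $5,379.00.

Loan 2 by $5,379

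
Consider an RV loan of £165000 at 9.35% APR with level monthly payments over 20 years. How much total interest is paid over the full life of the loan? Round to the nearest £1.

£200,254

Monthly rate = 9.35%/12 = 0.0077917; payment = 165,000 × 0.0077917 / (1 − (1+0.0077917)^−240) = £1,521.89.
Total paid = 240 × £1,521.89 = £365,253.60; interest = £365,253.60 − £165,000 = £200,253.60.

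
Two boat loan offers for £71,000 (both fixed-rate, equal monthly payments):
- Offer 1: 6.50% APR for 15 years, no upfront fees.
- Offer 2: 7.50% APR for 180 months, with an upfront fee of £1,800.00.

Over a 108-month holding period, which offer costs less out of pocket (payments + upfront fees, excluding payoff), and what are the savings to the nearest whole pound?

Offer 1: at 6.50% the monthly rate is 0.0054167, so the payment is 71,000 × 0.0054167 / (1 − 1.0054167^−180) = £618.49.
Offer 2: at 7.50% the monthly rate is 0.0062500, so the payment is 71,000 × 0.0062500 / (1 − 1.0062500^−180) = £658.18.
Over 108 months: Offer 1 costs 108 × £618.49 = £66,796.92; Offer 2 costs 108 × £658.18 + £1,800.00 = £72,883.44.
Offer 1 is cheaper by £72,883.44 − £66,796.92 = £6,086.52.

Offer 1 by £6,087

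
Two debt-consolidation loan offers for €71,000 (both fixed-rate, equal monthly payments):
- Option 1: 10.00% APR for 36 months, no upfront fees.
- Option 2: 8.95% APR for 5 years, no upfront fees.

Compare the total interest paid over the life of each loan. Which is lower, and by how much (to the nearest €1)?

Option 1 by €5,852

Option 1: monthly rate = 10%/12 = 0.0083333; payment = 71,000 × 0.0083333 / (1 − (1+0.0083333)^−36) = €2,290.97.
Total interest on Option 1 = 36 × €2,290.97 − €71,000 = €11,474.92.
Option 2: at 8.95% the monthly rate is 0.0074583, so the payment is 71,000 × 0.0074583 / (1 − 1.0074583^−60) = €1,472.12.
Total interest on Option 2 = 60 × €1,472.12 − €71,000 = €17,327.20.
Option 1 is lower by €5,852.28.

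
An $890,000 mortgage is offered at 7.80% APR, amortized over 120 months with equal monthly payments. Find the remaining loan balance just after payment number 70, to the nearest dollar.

$455,695

With monthly rate i = 7.8%/12 = 0.0065000, the balance after k of n payments is P · [(1+i)^n − (1+i)^k] / [(1+i)^n − 1].
(1+0.0065000)^120 = 2.17597302 and (1+0.0065000)^70 = 1.57385438, so the balance is 890,000 × (2.17597302 − 1.57385438) / (2.17597302 − 1) = $455,695.48.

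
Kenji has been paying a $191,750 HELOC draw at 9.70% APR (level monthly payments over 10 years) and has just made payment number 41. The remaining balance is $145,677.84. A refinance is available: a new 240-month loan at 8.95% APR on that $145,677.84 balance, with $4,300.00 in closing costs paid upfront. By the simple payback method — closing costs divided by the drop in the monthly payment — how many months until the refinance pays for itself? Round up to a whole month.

Current payment = 191,750 × 9.7%/12 / (1 − (1+0.0080833)^−120) = $2,502.24.
Refinanced payment = 145,677.84 × 0.0074583 / (1 − (1+0.0074583)^−240) = $1,306.02.
Monthly savings = $2,502.24 − $1,306.02 = $1,196.22.
Break-even = $4,300.00 / $1,196.22 = 3.59 → 4 months.

4 months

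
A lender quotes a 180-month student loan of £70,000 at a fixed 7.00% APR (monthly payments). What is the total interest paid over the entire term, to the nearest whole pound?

Monthly rate = 7%/12 = 0.0058333; payment = 70,000 × 0.0058333 / (1 − (1+0.0058333)^−180) = £629.18.
Total paid = 180 × £629.18 = £113,252.40; interest = £113,252.40 − £70,000 = £43,252.40.

£43,252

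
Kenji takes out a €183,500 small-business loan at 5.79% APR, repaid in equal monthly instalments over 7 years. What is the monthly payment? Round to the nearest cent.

At 5.79% the monthly rate is 0.0048250, so the payment is 183,500 × 0.0048250 / (1 − 1.0048250^−84) = €2,662.23.

€2,662.23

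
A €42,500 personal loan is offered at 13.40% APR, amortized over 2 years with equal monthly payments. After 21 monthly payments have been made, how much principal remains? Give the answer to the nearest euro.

With monthly rate i = 13.4%/12 = 0.0111667, the balance after k of n payments is P · [(1+i)^n − (1+i)^k] / [(1+i)^n − 1].
(1+0.0111667)^24 = 1.30540680 and (1+0.0111667)^21 = 1.26263445, so the balance is 42,500 × (1.30540680 − 1.26263445) / (1.30540680 − 1) = €5,952.14.

€5,952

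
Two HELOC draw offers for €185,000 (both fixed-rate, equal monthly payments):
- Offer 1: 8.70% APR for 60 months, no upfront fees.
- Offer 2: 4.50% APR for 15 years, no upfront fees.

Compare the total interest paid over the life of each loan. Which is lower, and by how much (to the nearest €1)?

Offer 1: at 8.70% the monthly rate is 0.0072500, so the payment is 185,000 × 0.0072500 / (1 − 1.0072500^−60) = €3,813.42.
Total interest on Offer 1 = 60 × €3,813.42 − €185,000 = €43,805.20.
Offer 2: at 4.50% the monthly rate is 0.0037500, so the payment is 185,000 × 0.0037500 / (1 − 1.0037500^−180) = €1,415.24.
Total interest on Offer 2 = 180 × €1,415.24 − €185,000 = €69,743.20.
Offer 1 is lower by €25,938.00.

Offer 1 by €25,938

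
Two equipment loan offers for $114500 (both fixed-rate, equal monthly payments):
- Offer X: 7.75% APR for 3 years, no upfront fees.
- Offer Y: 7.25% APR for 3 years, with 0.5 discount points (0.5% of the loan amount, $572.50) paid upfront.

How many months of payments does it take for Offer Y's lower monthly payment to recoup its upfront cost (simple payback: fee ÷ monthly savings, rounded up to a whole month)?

Offer X: at 7.75% the monthly rate is 0.0064583, so the payment is 114,500 × 0.0064583 / (1 − 1.0064583^−36) = $3,574.82.
Offer Y: at 7.25% the monthly rate is 0.0060417, so the payment is 114,500 × 0.0060417 / (1 − 1.0060417^−36) = $3,548.53.
Monthly savings = $3,574.82 − $3,548.53 = $26.29.
Break-even = $572.50 / $26.29 = 21.78 → 22 months.

22 months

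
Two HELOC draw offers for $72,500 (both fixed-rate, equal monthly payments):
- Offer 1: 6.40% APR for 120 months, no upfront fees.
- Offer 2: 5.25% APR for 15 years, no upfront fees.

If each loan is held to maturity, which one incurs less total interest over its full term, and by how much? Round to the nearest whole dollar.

Offer 1 by $6,561

Offer 1: at 6.40% the monthly rate is 0.0053333, so the payment is 72,500 × 0.0053333 / (1 − 1.0053333^−120) = $819.54.
Total interest on Offer 1 = 120 × $819.54 − $72,500 = $25,844.80.
Offer 2: at 5.25% the monthly rate is 0.0043750, so the payment is 72,500 × 0.0043750 / (1 − 1.0043750^−180) = $582.81.
Total interest on Offer 2 = 180 × $582.81 − $72,500 = $32,405.80.
Offer 1 is lower by $6,561.00.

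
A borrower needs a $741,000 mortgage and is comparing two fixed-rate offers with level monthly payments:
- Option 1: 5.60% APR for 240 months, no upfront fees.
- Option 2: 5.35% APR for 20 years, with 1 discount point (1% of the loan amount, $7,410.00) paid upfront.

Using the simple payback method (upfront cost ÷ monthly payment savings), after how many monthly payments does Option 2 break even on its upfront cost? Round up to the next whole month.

Option 1: monthly rate = 5.6%/12 = 0.0046667; payment = 741,000 × 0.0046667 / (1 − (1+0.0046667)^−240) = $5,139.19.
Option 2: monthly rate = 5.35%/12 = 0.0044583; payment = 741,000 × 0.0044583 / (1 − (1+0.0044583)^−240) = $5,034.67.
Monthly savings = $5,139.19 − $5,034.67 = $104.52.
Break-even = $7,410.00 / $104.52 = 70.90 → 71 months.

71 months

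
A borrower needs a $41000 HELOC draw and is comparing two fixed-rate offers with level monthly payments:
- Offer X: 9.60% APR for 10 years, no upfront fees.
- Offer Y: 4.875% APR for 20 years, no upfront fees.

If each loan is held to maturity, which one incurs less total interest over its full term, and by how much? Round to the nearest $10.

Offer X: at 9.60% the monthly rate is 0.0080000, so the payment is 41,000 × 0.0080000 / (1 − 1.0080000^−120) = $532.78.
Total interest on Offer X = 120 × $532.78 − $41,000 = $22,933.60.
Offer Y: monthly rate = 4.875%/12 = 0.0040625; payment = 41,000 × 0.0040625 / (1 − (1+0.0040625)^−240) = $267.76.
Total interest on Offer Y = 240 × $267.76 − $41,000 = $23,262.40.
Offer X is lower by $328.80.

Offer X by $330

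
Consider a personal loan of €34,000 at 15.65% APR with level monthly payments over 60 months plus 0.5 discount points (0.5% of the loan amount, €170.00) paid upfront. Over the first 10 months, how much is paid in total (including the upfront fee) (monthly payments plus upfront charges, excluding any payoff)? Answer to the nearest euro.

At 15.65% the monthly rate is 0.0130417, so the payment is 34,000 × 0.0130417 / (1 − 1.0130417^−60) = €820.50.
Total outlay = 10 × €820.50 + €170.00 = €8,375.00.

€8,375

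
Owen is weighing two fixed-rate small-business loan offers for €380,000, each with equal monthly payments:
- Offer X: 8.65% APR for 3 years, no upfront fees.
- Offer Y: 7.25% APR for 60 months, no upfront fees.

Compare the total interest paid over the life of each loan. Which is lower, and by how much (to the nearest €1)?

Offer X by €21,366

Offer X: at 8.65% the monthly rate is 0.0072083, so the payment is 380,000 × 0.0072083 / (1 − 1.0072083^−36) = €12,022.09.
Total interest on Offer X = 36 × €12,022.09 − €380,000 = €52,795.24.
Offer Y: monthly rate = 7.25%/12 = 0.0060417; payment = 380,000 × 0.0060417 / (1 − (1+0.0060417)^−60) = €7,569.36.
Total interest on Offer Y = 60 × €7,569.36 − €380,000 = €74,161.60.
Offer X is lower by €21,366.36.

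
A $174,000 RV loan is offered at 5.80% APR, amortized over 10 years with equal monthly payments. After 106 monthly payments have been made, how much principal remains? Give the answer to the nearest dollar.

With monthly rate i = 5.8%/12 = 0.0048333, the balance after k of n payments is P · [(1+i)^n − (1+i)^k] / [(1+i)^n − 1].
(1+0.0048333)^120 = 1.78354478 and (1+0.0048333)^106 = 1.66712264, so the balance is 174,000 × (1.78354478 − 1.66712264) / (1.78354478 − 1) = $25,853.60.

$25,854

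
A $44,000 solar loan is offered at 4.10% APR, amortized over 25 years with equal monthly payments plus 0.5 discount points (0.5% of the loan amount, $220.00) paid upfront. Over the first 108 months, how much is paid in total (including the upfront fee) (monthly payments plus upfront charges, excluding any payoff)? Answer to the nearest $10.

Monthly rate = 4.1%/12 = 0.0034167; payment = 44,000 × 0.0034167 / (1 − (1+0.0034167)^−300) = $234.68.
Total outlay = 108 × $234.68 + $220.00 = $25,565.44.

$25,570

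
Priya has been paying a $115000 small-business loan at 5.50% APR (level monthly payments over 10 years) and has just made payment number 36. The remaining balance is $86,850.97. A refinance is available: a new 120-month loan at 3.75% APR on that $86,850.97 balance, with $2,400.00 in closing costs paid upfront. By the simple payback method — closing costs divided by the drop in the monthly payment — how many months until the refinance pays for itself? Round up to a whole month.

7 months

Current payment = 115,000 × 5.5%/12 / (1 − (1+0.0045833)^−120) = $1,248.05.
Refinanced payment = 86,850.97 × 0.0031250 / (1 − (1+0.0031250)^−120) = $869.04.
Monthly savings = $1,248.05 − $869.04 = $379.01.
Break-even = $2,400.00 / $379.01 = 6.33 → 7 months.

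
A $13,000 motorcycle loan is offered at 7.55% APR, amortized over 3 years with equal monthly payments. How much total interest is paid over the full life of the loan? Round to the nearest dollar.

At 7.55% the monthly rate is 0.0062917, so the payment is 13,000 × 0.0062917 / (1 − 1.0062917^−36) = $404.68.
Total paid = 36 × $404.68 = $14,568.48; interest = $14,568.48 − $13,000 = $1,568.48.

$1,568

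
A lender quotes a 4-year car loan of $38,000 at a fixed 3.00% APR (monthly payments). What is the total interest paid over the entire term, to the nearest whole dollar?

$2,373

At 3.00% the monthly rate is 0.0025000, so the payment is 38,000 × 0.0025000 / (1 − 1.0025000^−48) = $841.10.
Total paid = 48 × $841.10 = $40,372.80; interest = $40,372.80 − $38,000 = $2,372.80.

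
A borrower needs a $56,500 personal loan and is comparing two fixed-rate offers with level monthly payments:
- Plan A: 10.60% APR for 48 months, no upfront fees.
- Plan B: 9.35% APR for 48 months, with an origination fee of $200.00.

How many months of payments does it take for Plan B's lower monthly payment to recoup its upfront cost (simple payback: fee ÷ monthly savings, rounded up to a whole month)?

6 months

Plan A: monthly rate = 10.6%/12 = 0.0088333; payment = 56,500 × 0.0088333 / (1 − (1+0.0088333)^−48) = $1,449.32.
Plan B: monthly rate = 9.35%/12 = 0.0077917; payment = 56,500 × 0.0077917 / (1 − (1+0.0077917)^−48) = $1,415.41.
Monthly savings = $1,449.32 − $1,415.41 = $33.91.
Break-even = $200.00 / $33.91 = 5.90 → 6 months.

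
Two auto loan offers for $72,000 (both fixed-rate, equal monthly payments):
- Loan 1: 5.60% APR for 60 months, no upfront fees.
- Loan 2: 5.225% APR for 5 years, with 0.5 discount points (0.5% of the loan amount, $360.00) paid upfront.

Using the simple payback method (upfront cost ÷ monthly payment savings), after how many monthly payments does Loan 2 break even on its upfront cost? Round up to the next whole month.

Loan 1: monthly rate = 5.6%/12 = 0.0046667; payment = 72,000 × 0.0046667 / (1 − (1+0.0046667)^−60) = $1,378.61.
Loan 2: at 5.225% the monthly rate is 0.0043542, so the payment is 72,000 × 0.0043542 / (1 − 1.0043542^−60) = $1,366.16.
Monthly savings = $1,378.61 − $1,366.16 = $12.45.
Break-even = $360.00 / $12.45 = 28.92 → 29 months.

29 months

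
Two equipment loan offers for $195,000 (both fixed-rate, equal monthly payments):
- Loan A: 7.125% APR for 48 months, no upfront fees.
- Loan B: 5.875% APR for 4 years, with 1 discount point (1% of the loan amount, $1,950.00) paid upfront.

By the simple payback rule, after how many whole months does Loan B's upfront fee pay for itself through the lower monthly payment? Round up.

Loan A: monthly rate = 7.125%/12 = 0.0059375; payment = 195,000 × 0.0059375 / (1 − (1+0.0059375)^−48) = $4,680.83.
Loan B: monthly rate = 5.875%/12 = 0.0048958; payment = 195,000 × 0.0048958 / (1 − (1+0.0048958)^−48) = $4,568.41.
Monthly savings = $4,680.83 − $4,568.41 = $112.42.
Break-even = $1,950.00 / $112.42 = 17.35 → 18 months.

18 months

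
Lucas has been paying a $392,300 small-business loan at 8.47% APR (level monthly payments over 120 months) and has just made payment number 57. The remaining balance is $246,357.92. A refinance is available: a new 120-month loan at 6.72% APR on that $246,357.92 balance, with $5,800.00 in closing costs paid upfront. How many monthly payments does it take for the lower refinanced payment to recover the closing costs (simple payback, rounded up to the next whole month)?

Current payment = 392,300 × 8.47%/12 / (1 − (1+0.0070583)^−120) = $4,857.67.
Refinanced payment = 246,357.92 × 0.0056000 / (1 − (1+0.0056000)^−120) = $2,825.00.
Monthly savings = $4,857.67 − $2,825.00 = $2,032.67.
Break-even = $5,800.00 / $2,032.67 = 2.85 → 3 months.

3 months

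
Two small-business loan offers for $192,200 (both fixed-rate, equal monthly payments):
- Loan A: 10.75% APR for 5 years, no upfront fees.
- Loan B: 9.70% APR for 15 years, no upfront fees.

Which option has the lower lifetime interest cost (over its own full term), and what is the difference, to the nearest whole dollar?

Loan A by $116,149

Loan A: at 10.75% the monthly rate is 0.0089583, so the payment is 192,200 × 0.0089583 / (1 − 1.0089583^−60) = $4,154.97.
Total interest on Loan A = 60 × $4,154.97 − $192,200 = $57,098.20.
Loan B: monthly rate = 9.7%/12 = 0.0080833; payment = 192,200 × 0.0080833 / (1 − (1+0.0080833)^−180) = $2,030.26.
Total interest on Loan B = 180 × $2,030.26 − $192,200 = $173,246.80.
Loan A is lower by $116,148.60.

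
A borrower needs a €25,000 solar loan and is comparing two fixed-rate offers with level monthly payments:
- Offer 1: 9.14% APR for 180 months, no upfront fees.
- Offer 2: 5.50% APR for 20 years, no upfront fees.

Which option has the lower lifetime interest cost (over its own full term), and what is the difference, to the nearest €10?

Offer 1: at 9.14% the monthly rate is 0.0076167, so the payment is 25,000 × 0.0076167 / (1 − 1.0076167^−180) = €255.65.
Total interest on Offer 1 = 180 × €255.65 − €25,000 = €21,017.00.
Offer 2: monthly rate = 5.5%/12 = 0.0045833; payment = 25,000 × 0.0045833 / (1 − (1+0.0045833)^−240) = €171.97.
Total interest on Offer 2 = 240 × €171.97 − €25,000 = €16,272.80.
Offer 2 is lower by €4,744.20.

Offer 2 by €4,740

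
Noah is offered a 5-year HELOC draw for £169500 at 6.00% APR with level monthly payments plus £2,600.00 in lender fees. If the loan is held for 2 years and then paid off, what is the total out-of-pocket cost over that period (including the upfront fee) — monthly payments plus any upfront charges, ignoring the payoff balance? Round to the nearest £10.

At 6.00% the monthly rate is 0.0050000, so the payment is 169,500 × 0.0050000 / (1 − 1.0050000^−60) = £3,276.91.
Total outlay = 24 × £3,276.91 + £2,600.00 = £81,245.84.

£81,250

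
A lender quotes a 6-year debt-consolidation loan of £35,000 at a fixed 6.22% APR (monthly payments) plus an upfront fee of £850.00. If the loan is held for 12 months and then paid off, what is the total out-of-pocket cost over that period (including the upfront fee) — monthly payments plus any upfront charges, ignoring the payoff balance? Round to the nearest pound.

£7,854

At 6.22% the monthly rate is 0.0051833, so the payment is 35,000 × 0.0051833 / (1 − 1.0051833^−72) = £583.69.
Total outlay = 12 × £583.69 + £850.00 = £7,854.28.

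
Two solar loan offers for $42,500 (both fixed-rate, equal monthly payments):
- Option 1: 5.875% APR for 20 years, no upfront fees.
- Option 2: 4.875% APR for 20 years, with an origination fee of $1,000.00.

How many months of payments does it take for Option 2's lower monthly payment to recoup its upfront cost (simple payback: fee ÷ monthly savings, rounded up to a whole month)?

42 months

Option 1: monthly rate = 5.875%/12 = 0.0048958; payment = 42,500 × 0.0048958 / (1 − (1+0.0048958)^−240) = $301.43.
Option 2: at 4.875% the monthly rate is 0.0040625, so the payment is 42,500 × 0.0040625 / (1 − 1.0040625^−240) = $277.55.
Monthly savings = $301.43 − $277.55 = $23.88.
Break-even = $1,000.00 / $23.88 = 41.88 → 42 months.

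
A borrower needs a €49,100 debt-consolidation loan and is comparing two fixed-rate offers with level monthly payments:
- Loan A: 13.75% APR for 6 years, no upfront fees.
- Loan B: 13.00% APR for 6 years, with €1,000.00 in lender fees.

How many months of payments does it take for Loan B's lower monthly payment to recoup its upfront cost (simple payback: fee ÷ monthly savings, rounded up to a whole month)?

52 months

Loan A: monthly rate = 13.75%/12 = 0.0114583; payment = 49,100 × 0.0114583 / (1 − (1+0.0114583)^−72) = €1,005.18.
Loan B: at 13.00% the monthly rate is 0.0108333, so the payment is 49,100 × 0.0108333 / (1 − 1.0108333^−72) = €985.64.
Monthly savings = €1,005.18 − €985.64 = €19.54.
Break-even = €1,000.00 / €19.54 = 51.18 → 52 months.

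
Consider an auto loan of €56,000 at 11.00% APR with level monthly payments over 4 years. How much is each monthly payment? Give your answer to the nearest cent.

Monthly rate = 11%/12 = 0.0091667; payment = 56,000 × 0.0091667 / (1 − (1+0.0091667)^−48) = €1,447.35.

€1,447.35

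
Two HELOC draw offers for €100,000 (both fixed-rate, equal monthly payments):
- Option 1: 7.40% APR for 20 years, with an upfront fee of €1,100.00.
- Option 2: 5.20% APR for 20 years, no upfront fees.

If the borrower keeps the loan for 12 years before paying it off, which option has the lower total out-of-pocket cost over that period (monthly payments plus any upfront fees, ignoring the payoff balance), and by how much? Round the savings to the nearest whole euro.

Option 1: at 7.40% the monthly rate is 0.0061667, so the payment is 100,000 × 0.0061667 / (1 − 1.0061667^−240) = €799.49.
Option 2: at 5.20% the monthly rate is 0.0043333, so the payment is 100,000 × 0.0043333 / (1 − 1.0043333^−240) = €671.05.
Over 144 months: Option 1 costs 144 × €799.49 + €1,100.00 = €116,226.56; Option 2 costs 144 × €671.05 = €96,631.20.
Option 2 is cheaper by €116,226.56 − €96,631.20 = €19,595.36.

Option 2 by €19,595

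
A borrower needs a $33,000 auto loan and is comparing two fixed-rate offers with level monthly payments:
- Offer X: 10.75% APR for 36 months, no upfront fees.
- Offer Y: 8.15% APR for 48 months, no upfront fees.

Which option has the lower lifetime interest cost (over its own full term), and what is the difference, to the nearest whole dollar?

Offer X: at 10.75% the monthly rate is 0.0089583, so the payment is 33,000 × 0.0089583 / (1 − 1.0089583^−36) = $1,076.47.
Total interest on Offer X = 36 × $1,076.47 − $33,000 = $5,752.92.
Offer Y: monthly rate = 8.15%/12 = 0.0067917; payment = 33,000 × 0.0067917 / (1 − (1+0.0067917)^−48) = $807.95.
Total interest on Offer Y = 48 × $807.95 − $33,000 = $5,781.60.
Offer X is lower by $28.68.

Offer X by $29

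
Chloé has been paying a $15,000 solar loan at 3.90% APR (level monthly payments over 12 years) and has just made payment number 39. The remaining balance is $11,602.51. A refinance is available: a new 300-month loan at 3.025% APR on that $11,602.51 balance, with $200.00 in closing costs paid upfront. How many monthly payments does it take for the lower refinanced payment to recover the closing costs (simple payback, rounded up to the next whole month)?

Current payment = 15,000 × 3.9%/12 / (1 − (1+0.0032500)^−144) = $130.60.
Refinanced payment = 11,602.51 × 0.0025208 / (1 − (1+0.0025208)^−300) = $55.17.
Monthly savings = $130.60 − $55.17 = $75.43.
Break-even = $200.00 / $75.43 = 2.65 → 3 months.

3 months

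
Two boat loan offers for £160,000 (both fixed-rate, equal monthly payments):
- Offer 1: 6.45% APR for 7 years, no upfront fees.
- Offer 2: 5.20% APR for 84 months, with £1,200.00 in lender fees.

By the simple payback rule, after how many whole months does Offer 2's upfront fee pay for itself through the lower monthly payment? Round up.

13 months

Offer 1: at 6.45% the monthly rate is 0.0053750, so the payment is 160,000 × 0.0053750 / (1 − 1.0053750^−84) = £2,372.04.
Offer 2: at 5.20% the monthly rate is 0.0043333, so the payment is 160,000 × 0.0043333 / (1 − 1.0043333^−84) = £2,276.49.
Monthly savings = £2,372.04 − £2,276.49 = £95.55.
Break-even = £1,200.00 / £95.55 = 12.56 → 13 months.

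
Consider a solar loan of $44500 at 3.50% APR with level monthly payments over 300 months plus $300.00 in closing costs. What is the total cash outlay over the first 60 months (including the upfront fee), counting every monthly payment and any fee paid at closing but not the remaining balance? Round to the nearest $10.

Monthly rate = 3.5%/12 = 0.0029167; payment = 44,500 × 0.0029167 / (1 − (1+0.0029167)^−300) = $222.78.
Total outlay = 60 × $222.78 + $300.00 = $13,666.80.

$13,670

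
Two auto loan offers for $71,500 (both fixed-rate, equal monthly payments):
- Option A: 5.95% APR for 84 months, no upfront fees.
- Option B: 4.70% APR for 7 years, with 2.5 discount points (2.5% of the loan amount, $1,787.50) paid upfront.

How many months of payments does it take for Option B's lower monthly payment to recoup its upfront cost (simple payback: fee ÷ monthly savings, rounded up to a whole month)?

43 months

Option A: monthly rate = 5.95%/12 = 0.0049583; payment = 71,500 × 0.0049583 / (1 − (1+0.0049583)^−84) = $1,042.80.
Option B: at 4.70% the monthly rate is 0.0039167, so the payment is 71,500 × 0.0039167 / (1 − 1.0039167^−84) = $1,000.53.
Monthly savings = $1,042.80 − $1,000.53 = $42.27.
Break-even = $1,787.50 / $42.27 = 42.29 → 43 months.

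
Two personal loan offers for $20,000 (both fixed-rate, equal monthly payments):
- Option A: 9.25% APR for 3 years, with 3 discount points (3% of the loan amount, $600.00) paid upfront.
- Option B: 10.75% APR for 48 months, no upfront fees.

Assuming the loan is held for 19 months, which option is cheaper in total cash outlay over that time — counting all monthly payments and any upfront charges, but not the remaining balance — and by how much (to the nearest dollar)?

Option B by $2,953

Option A: monthly rate = 9.25%/12 = 0.0077083; payment = 20,000 × 0.0077083 / (1 − (1+0.0077083)^−36) = $638.32.
Option B: at 10.75% the monthly rate is 0.0089583, so the payment is 20,000 × 0.0089583 / (1 − 1.0089583^−48) = $514.49.
Over 19 months: Option A costs 19 × $638.32 + $600.00 = $12,728.08; Option B costs 19 × $514.49 = $9,775.31.
Option B is cheaper by $12,728.08 − $9,775.31 = $2,952.77.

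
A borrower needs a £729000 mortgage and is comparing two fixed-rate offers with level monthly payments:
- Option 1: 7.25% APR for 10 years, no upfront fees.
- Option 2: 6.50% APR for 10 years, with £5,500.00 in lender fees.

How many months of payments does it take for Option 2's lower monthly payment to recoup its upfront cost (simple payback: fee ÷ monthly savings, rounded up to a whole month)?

Option 1: at 7.25% the monthly rate is 0.0060417, so the payment is 729,000 × 0.0060417 / (1 − 1.0060417^−120) = £8,558.54.
Option 2: monthly rate = 6.5%/12 = 0.0054167; payment = 729,000 × 0.0054167 / (1 − (1+0.0054167)^−120) = £8,277.65.
Monthly savings = £8,558.54 − £8,277.65 = £280.89.
Break-even = £5,500.00 / £280.89 = 19.58 → 20 months.

20 months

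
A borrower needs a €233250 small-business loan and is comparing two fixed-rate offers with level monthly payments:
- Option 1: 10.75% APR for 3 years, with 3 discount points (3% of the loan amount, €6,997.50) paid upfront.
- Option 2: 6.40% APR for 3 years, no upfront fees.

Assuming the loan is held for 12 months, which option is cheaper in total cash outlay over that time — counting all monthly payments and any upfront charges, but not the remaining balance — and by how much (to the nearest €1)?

Option 1: at 10.75% the monthly rate is 0.0089583, so the payment is 233,250 × 0.0089583 / (1 − 1.0089583^−36) = €7,608.72.
Option 2: at 6.40% the monthly rate is 0.0053333, so the payment is 233,250 × 0.0053333 / (1 − 1.0053333^−36) = €7,138.27.
Over 12 months: Option 1 costs 12 × €7,608.72 + €6,997.50 = €98,302.14; Option 2 costs 12 × €7,138.27 = €85,659.24.
Option 2 is cheaper by €98,302.14 − €85,659.24 = €12,642.90.

Option 2 by €12,643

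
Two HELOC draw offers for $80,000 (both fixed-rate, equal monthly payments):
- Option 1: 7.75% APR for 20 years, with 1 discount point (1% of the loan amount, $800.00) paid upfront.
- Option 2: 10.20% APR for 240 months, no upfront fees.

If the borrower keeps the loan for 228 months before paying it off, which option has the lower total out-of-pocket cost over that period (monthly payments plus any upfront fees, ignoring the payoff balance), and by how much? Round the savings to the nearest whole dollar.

Option 1 by $27,903

Option 1: monthly rate = 7.75%/12 = 0.0064583; payment = 80,000 × 0.0064583 / (1 − (1+0.0064583)^−240) = $656.76.
Option 2: at 10.20% the monthly rate is 0.0085000, so the payment is 80,000 × 0.0085000 / (1 − 1.0085000^−240) = $782.65.
Over 228 months: Option 1 costs 228 × $656.76 + $800.00 = $150,541.28; Option 2 costs 228 × $782.65 = $178,444.20.
Option 1 is cheaper by $178,444.20 − $150,541.28 = $27,902.92.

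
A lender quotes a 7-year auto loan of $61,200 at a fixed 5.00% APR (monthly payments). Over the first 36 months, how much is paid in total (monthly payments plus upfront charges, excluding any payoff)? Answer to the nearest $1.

Monthly rate = 5%/12 = 0.0041667; payment = 61,200 × 0.0041667 / (1 − (1+0.0041667)^−84) = $865.00.
Total outlay = 36 × $865.00 = $31,140.00.

$31,140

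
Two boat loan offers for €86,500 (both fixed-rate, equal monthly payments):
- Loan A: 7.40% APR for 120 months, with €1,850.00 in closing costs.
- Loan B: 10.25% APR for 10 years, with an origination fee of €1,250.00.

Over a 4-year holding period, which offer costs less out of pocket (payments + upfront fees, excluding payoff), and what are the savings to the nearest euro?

Loan A by €5,777

Loan A: monthly rate = 7.4%/12 = 0.0061667; payment = 86,500 × 0.0061667 / (1 − (1+0.0061667)^−120) = €1,022.26.
Loan B: monthly rate = 10.25%/12 = 0.0085417; payment = 86,500 × 0.0085417 / (1 − (1+0.0085417)^−120) = €1,155.11.
Over 48 months: Loan A costs 48 × €1,022.26 + €1,850.00 = €50,918.48; Loan B costs 48 × €1,155.11 + €1,250.00 = €56,695.28.
Loan A is cheaper by €56,695.28 − €50,918.48 = €5,776.80.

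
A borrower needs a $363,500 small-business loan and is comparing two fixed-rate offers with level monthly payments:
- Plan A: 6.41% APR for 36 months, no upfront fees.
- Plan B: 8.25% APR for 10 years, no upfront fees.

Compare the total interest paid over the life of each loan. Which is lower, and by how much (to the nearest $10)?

Plan A: at 6.41% the monthly rate is 0.0053417, so the payment is 363,500 × 0.0053417 / (1 − 1.0053417^−36) = $11,126.03.
Total interest on Plan A = 36 × $11,126.03 − $363,500 = $37,037.08.
Plan B: at 8.25% the monthly rate is 0.0068750, so the payment is 363,500 × 0.0068750 / (1 − 1.0068750^−120) = $4,458.42.
Total interest on Plan B = 120 × $4,458.42 − $363,500 = $171,510.40.
Plan A is lower by $134,473.32.

Plan A by $134,470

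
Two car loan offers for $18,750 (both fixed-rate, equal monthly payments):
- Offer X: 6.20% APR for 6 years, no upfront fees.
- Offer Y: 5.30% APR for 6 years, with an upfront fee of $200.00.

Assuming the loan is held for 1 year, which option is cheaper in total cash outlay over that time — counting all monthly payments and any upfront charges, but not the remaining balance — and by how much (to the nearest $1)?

Offer X by $105

Offer X: at 6.20% the monthly rate is 0.0051667, so the payment is 18,750 × 0.0051667 / (1 − 1.0051667^−72) = $312.51.
Offer Y: at 5.30% the monthly rate is 0.0044167, so the payment is 18,750 × 0.0044167 / (1 − 1.0044167^−72) = $304.58.
Over 12 months: Offer X costs 12 × $312.51 = $3,750.12; Offer Y costs 12 × $304.58 + $200.00 = $3,854.96.
Offer X is cheaper by $3,854.96 − $3,750.12 = $104.84.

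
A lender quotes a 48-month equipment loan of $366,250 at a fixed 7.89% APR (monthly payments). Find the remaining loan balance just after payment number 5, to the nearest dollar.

With monthly rate i = 7.89%/12 = 0.0065750, the balance after k of n payments is P · [(1+i)^n − (1+i)^k] / [(1+i)^n − 1].
(1+0.0065750)^48 = 1.36966610 and (1+0.0065750)^5 = 1.03331016, so the balance is 366,250 × (1.36966610 − 1.03331016) / (1.36966610 − 1) = $333,247.66.

$333,248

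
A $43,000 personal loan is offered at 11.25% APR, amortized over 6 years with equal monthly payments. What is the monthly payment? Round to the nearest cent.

At 11.25% the monthly rate is 0.0093750, so the payment is 43,000 × 0.0093750 / (1 − 1.0093750^−72) = $823.98.

$823.98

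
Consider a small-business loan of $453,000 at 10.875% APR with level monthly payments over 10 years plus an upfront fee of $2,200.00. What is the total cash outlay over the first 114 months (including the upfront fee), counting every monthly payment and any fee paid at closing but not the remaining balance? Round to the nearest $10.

Monthly rate = 10.875%/12 = 0.0090625; payment = 453,000 × 0.0090625 / (1 − (1+0.0090625)^−120) = $6,208.07.
Total outlay = 114 × $6,208.07 + $2,200.00 = $709,919.98.

$709,920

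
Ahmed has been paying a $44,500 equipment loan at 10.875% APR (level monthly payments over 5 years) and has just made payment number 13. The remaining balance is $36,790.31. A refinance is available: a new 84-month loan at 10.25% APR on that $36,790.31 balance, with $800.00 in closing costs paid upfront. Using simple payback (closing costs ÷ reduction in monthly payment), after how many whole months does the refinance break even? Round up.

Current payment = 44,500 × 10.875%/12 / (1 − (1+0.0090625)^−60) = $964.77.
Refinanced payment = 36,790.31 × 0.0085417 / (1 − (1+0.0085417)^−84) = $615.53.
Monthly savings = $964.77 − $615.53 = $349.24.
Break-even = $800.00 / $349.24 = 2.29 → 3 months.

3 months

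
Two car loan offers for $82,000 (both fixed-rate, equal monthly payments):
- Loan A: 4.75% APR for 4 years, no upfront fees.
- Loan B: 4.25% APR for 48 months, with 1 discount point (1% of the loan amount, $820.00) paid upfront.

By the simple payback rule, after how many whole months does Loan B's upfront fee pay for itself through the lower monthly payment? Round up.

45 months

Loan A: monthly rate = 4.75%/12 = 0.0039583; payment = 82,000 × 0.0039583 / (1 − (1+0.0039583)^−48) = $1,879.13.
Loan B: at 4.25% the monthly rate is 0.0035417, so the payment is 82,000 × 0.0035417 / (1 − 1.0035417^−48) = $1,860.67.
Monthly savings = $1,879.13 − $1,860.67 = $18.46.
Break-even = $820.00 / $18.46 = 44.42 → 45 months.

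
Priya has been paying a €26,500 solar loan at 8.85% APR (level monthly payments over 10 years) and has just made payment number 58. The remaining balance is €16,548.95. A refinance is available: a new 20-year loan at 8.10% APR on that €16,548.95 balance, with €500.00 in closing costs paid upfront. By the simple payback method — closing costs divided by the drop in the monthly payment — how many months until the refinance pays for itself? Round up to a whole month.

Current payment = 26,500 × 8.85%/12 / (1 − (1+0.0073750)^−120) = €333.54.
Refinanced payment = 16,548.95 × 0.0067500 / (1 − (1+0.0067500)^−240) = €139.45.
Monthly savings = €333.54 − €139.45 = €194.09.
Break-even = €500.00 / €194.09 = 2.58 → 3 months.

3 months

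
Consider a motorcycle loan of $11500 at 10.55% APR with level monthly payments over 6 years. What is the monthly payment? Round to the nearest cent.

$216.25

At 10.55% the monthly rate is 0.0087917, so the payment is 11,500 × 0.0087917 / (1 − 1.0087917^−72) = $216.25.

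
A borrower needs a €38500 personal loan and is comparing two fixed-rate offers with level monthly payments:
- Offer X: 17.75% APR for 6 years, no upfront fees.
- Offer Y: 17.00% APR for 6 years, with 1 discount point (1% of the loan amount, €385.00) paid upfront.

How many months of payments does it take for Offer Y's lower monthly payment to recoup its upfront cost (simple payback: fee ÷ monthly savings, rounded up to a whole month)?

24 months

Offer X: at 17.75% the monthly rate is 0.0147917, so the payment is 38,500 × 0.0147917 / (1 − 1.0147917^−72) = €872.67.
Offer Y: monthly rate = 17%/12 = 0.0141667; payment = 38,500 × 0.0141667 / (1 − (1+0.0141667)^−72) = €856.48.
Monthly savings = €872.67 − €856.48 = €16.19.
Break-even = €385.00 / €16.19 = 23.78 → 24 months.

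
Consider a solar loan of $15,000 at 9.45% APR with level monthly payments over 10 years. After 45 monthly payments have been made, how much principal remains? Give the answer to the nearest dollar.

With monthly rate i = 9.45%/12 = 0.0078750, the balance after k of n payments is P · [(1+i)^n − (1+i)^k] / [(1+i)^n − 1].
(1+0.0078750)^120 = 2.56330767 and (1+0.0078750)^45 = 1.42331254, so the balance is 15,000 × (2.56330767 − 1.42331254) / (2.56330767 − 1) = $10,938.30.

$10,938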